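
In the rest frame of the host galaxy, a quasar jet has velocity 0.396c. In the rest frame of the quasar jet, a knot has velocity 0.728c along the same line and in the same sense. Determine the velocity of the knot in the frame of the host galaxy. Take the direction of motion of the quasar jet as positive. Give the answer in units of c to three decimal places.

0.872c

With v = 0.396 and u' = 0.728 (in units of c),
u = (u' + v)/(1 + u'v/c²):
u = (0.728 + 0.396) / (1 + 0.728·0.396) = 1.1240/1.2883 = 0.8725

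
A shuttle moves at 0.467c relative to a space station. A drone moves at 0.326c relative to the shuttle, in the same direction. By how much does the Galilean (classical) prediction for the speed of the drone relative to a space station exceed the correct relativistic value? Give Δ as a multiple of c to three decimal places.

Δ = 0.105c

Galilean: u_cl = 0.326 + 0.467 = 0.7930.
Relativistic: u_rel = (0.326 + 0.467) / (1 + 0.326·0.467) = 0.7930/1.1522 = 0.6882.
Δ = 0.7930 − 0.6882 = 0.1048.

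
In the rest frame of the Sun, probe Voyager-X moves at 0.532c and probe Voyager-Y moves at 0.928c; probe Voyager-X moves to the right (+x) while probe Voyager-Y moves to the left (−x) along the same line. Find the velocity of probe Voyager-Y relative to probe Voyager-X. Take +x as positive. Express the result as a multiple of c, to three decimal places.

β_A = 0.532, β_B = -0.928.
Transform to A's frame with the inverse velocity-addition law: u' = (u − v)/(1 − uv/c²), taking u = β_B and v = β_A.
u' = (-0.928 − 0.532) / (1 − (0.532)(-0.928)) = -1.4600/1.4937 = -0.9774.

-0.977c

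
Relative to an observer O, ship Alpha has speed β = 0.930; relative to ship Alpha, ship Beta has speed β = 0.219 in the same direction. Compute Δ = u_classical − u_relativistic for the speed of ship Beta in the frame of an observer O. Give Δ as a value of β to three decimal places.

Galilean: u_cl = 0.219 + 0.930 = 1.1490.
Relativistic: u_rel = (0.219 + 0.930) / (1 + 0.219·0.930) = 1.1490/1.2037 = 0.9546.
Δ = 1.1490 − 0.9546 = 0.1944.
(The classical prediction exceeds c; the relativistic result does not.)

Δ = 0.194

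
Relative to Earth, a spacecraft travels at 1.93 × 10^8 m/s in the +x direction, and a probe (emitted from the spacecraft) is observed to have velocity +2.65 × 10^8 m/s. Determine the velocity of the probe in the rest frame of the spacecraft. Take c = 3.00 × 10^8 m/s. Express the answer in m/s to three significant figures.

v = 0.643c, u = 0.883c.
Invert the composition law: u' = (u − v)/(1 − uv/c²).
u' = (0.883 − 0.643) / (1 − (0.883)(0.643)) = 0.2400/0.4317 = 0.5559.
u' = 0.5559 × 3.00 × 10^8 m/s.

+1.67 × 10^8 m/s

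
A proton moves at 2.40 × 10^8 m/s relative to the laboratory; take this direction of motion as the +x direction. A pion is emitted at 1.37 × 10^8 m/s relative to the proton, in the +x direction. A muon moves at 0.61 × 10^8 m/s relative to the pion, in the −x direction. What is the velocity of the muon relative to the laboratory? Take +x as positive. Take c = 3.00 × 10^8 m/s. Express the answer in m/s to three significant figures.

Apply u = (u' + v)/(1 + u'v/c²) successively, working outward toward the laboratory.
(Dividing each given speed by c = 3.00 × 10^8 m/s to work in units of c.)
Start: velocity of the proton relative to the laboratory = 0.8000c.
Compose with the pion (u' = 0.457 in the proton frame): u_1 = (0.457 + 0.800) / (1 + 0.457·0.800) = 1.2567/1.3653 = 0.9204.
Compose with the muon (u' = -0.203 in the pion frame): u_2 = (-0.203 + 0.920) / (1 + (-0.203)·0.920) = 0.7171/0.8128 = 0.8822.
So u = 0.8822 × 3.00 × 10^8 m/s.

+2.65 × 10^8 m/s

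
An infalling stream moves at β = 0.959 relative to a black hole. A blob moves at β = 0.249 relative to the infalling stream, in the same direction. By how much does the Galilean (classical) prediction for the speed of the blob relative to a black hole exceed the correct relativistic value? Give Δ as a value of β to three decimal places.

Galilean: u_cl = 0.249 + 0.959 = 1.2080.
Relativistic: u_rel = (0.249 + 0.959) / (1 + 0.249·0.959) = 1.2080/1.2388 = 0.9751.
Δ = 1.2080 − 0.9751 = 0.2329.
(The classical prediction exceeds c; the relativistic result does not.)

Δ = 0.233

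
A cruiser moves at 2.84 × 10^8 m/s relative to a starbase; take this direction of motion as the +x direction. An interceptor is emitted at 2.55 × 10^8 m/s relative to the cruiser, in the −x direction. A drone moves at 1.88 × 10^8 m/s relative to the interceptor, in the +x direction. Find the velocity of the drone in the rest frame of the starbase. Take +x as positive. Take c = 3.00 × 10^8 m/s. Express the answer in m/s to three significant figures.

+2.57 × 10^8 m/s

Apply u = (u' + v)/(1 + u'v/c²) successively, working outward toward the starbase.
(Dividing each given speed by c = 3.00 × 10^8 m/s to work in units of c.)
Start: velocity of the cruiser relative to the starbase = 0.9467c.
Compose with the interceptor (u' = -0.850 in the cruiser frame): u_1 = (-0.850 + 0.947) / (1 + (-0.850)·0.947) = 0.0967/0.1953 = 0.4949.
Compose with the drone (u' = 0.627 in the interceptor frame): u_2 = (0.627 + 0.495) / (1 + 0.627·0.495) = 1.1215/1.3101 = 0.8561.
So u = 0.8561 × 3.00 × 10^8 m/s.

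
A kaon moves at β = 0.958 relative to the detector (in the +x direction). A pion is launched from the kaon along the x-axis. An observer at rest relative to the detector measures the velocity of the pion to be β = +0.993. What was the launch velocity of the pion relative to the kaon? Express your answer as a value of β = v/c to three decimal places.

Invert the composition law: u' = (u − v)/(1 − uv/c²).
u' = (0.993 − 0.958) / (1 − (0.993)(0.958)) = 0.0350/0.0487 = 0.7186.

β = +0.719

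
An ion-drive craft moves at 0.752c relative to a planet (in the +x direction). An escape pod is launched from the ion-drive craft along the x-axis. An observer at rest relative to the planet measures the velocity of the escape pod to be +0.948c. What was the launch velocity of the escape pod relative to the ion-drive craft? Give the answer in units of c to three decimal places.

Invert the composition law: u' = (u − v)/(1 − uv/c²).
u' = (0.948 − 0.752) / (1 − (0.948)(0.752)) = 0.1960/0.2871 = 0.6827.

+0.683c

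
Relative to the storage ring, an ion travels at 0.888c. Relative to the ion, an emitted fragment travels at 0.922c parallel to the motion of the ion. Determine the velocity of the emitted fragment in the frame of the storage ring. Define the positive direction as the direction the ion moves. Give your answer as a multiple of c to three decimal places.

With v = 0.888 and u' = 0.922 (in units of c),
u = (u' + v)/(1 + u'v/c²):
u = (0.922 + 0.888) / (1 + 0.922·0.888) = 1.8100/1.8187 = 0.9952
(Galilean addition would give +1.810c, exceeding c.)

0.995c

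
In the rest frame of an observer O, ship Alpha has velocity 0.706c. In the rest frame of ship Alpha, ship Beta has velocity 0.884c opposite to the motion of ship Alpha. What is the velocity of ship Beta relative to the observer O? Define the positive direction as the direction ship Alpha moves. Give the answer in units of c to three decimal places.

With v = 0.706 and u' = -0.884 (in units of c),
u = (u' + v)/(1 + u'v/c²):
u = (-0.884 + 0.706) / (1 + (-0.884)·0.706) = -0.1780/0.3759 = -0.4735

-0.474c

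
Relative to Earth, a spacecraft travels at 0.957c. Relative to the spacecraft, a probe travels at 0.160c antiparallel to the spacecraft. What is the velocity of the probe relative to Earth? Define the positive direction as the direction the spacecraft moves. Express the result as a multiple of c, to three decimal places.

With v = 0.957 and u' = -0.160 (in units of c),
u = (u' + v)/(1 + u'v/c²):
u = (-0.160 + 0.957) / (1 + (-0.160)·0.957) = 0.7970/0.8469 = 0.9411

+0.941c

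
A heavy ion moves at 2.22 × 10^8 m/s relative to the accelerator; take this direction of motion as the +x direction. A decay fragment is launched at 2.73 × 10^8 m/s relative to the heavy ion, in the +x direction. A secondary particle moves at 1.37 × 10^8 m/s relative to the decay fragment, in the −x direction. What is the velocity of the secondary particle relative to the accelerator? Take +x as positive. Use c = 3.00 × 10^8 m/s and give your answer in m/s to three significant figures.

Apply u = (u' + v)/(1 + u'v/c²) successively, working outward toward the accelerator.
(Dividing each given speed by c = 3.00 × 10^8 m/s to work in units of c.)
Start: velocity of the heavy ion relative to the accelerator = 0.7400c.
Compose with the decay fragment (u' = 0.910 in the heavy ion frame): u_1 = (0.910 + 0.740) / (1 + 0.910·0.740) = 1.6500/1.6734 = 0.9860.
Compose with the secondary particle (u' = -0.457 in the decay fragment frame): u_2 = (-0.457 + 0.986) / (1 + (-0.457)·0.986) = 0.5293/0.5497 = 0.9629.
So u = 0.9629 × 3.00 × 10^8 m/s.

+2.89 × 10^8 m/s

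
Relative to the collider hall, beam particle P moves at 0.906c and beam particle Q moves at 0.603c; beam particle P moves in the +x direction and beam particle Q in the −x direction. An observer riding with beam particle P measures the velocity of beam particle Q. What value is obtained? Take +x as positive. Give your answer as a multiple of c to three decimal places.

-0.976c

β_A = 0.906, β_B = -0.603.
Transform to A's frame with the inverse velocity-addition law: u' = (u − v)/(1 − uv/c²), taking u = β_B and v = β_A.
u' = (-0.603 − 0.906) / (1 − (0.906)(-0.603)) = -1.5090/1.5463 = -0.9759.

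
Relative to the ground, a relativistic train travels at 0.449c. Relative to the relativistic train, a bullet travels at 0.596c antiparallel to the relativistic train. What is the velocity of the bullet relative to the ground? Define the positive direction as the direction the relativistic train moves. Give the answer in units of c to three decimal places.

With v = 0.449 and u' = -0.596 (in units of c),
u = (u' + v)/(1 + u'v/c²):
u = (-0.596 + 0.449) / (1 + (-0.596)·0.449) = -0.1470/0.7324 = -0.2007
(Galilean addition would give -0.147c.)

-0.201c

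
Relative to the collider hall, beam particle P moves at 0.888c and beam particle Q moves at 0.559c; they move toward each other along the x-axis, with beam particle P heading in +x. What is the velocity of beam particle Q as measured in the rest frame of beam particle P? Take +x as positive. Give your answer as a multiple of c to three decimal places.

-0.967c

β_A = 0.888, β_B = -0.559.
Transform to A's frame with the inverse velocity-addition law: u' = (u − v)/(1 − uv/c²), taking u = β_B and v = β_A.
u' = (-0.559 − 0.888) / (1 − (0.888)(-0.559)) = -1.4470/1.4964 = -0.9670.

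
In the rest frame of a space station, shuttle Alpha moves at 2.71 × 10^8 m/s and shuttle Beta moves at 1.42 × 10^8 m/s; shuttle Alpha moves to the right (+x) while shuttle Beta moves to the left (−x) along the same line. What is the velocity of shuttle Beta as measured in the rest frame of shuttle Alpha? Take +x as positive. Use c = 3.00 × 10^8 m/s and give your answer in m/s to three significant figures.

-2.89 × 10^8 m/s

β_A = 0.903, β_B = -0.473 (dividing each by c = 3.00 × 10^8 m/s).
Transform to A's frame with the inverse velocity-addition law: u' = (u − v)/(1 − uv/c²), taking u = β_B and v = β_A.
u' = (-0.473 − 0.903) / (1 − (0.903)(-0.473)) = -1.3767/1.4276 = -0.9643.
u' = -0.9643 × 3.00 × 10^8 m/s.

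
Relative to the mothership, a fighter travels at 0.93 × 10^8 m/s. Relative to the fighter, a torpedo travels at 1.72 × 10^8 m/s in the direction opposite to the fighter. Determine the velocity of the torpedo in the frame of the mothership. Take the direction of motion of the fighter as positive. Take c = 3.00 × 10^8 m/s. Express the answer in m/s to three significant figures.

In units of c (dividing by 3.00 × 10^8 m/s): v = 0.310, u' = -0.573.
u = (u' + v)/(1 + u'v/c²):
u = (-0.573 + 0.310) / (1 + (-0.573)·0.310) = -0.2633/0.8223 = -0.3203
(Galilean addition would give -0.263c.)
Converting back: u = -0.3203 × 3.00 × 10^8 m/s.

-9.61 × 10^7 m/s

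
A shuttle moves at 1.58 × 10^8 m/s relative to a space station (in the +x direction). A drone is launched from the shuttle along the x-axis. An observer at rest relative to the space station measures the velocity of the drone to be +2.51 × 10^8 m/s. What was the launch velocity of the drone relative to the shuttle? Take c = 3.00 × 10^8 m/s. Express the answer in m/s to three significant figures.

v = 0.527c, u = 0.837c.
Invert the composition law: u' = (u − v)/(1 − uv/c²).
u' = (0.837 − 0.527) / (1 − (0.837)(0.527)) = 0.3100/0.5594 = 0.5542.
u' = 0.5542 × 3.00 × 10^8 m/s.

+1.66 × 10^8 m/s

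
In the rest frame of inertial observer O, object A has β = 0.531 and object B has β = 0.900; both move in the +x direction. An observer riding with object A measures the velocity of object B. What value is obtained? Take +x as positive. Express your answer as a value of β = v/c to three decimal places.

β_A = 0.531, β_B = 0.900.
Transform to A's frame with the inverse velocity-addition law: u' = (u − v)/(1 − uv/c²), taking u = β_B and v = β_A.
u' = (0.900 − 0.531) / (1 − (0.531)(0.900)) = 0.3690/0.5221 = 0.7068.

β = +0.707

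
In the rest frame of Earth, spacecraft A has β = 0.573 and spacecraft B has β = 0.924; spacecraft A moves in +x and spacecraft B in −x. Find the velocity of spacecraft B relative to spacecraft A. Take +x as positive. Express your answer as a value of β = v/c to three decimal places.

β = -0.979

β_A = 0.573, β_B = -0.924.
Transform to A's frame with the inverse velocity-addition law: u' = (u − v)/(1 − uv/c²), taking u = β_B and v = β_A.
u' = (-0.924 − 0.573) / (1 − (0.573)(-0.924)) = -1.4970/1.5295 = -0.9788.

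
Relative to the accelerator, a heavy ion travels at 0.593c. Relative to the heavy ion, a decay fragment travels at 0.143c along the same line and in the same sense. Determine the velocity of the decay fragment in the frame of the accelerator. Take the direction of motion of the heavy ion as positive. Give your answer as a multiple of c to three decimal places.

With v = 0.593 and u' = 0.143 (in units of c),
u = (u' + v)/(1 + u'v/c²):
u = (0.143 + 0.593) / (1 + 0.143·0.593) = 0.7360/1.0848 = 0.6785

0.678c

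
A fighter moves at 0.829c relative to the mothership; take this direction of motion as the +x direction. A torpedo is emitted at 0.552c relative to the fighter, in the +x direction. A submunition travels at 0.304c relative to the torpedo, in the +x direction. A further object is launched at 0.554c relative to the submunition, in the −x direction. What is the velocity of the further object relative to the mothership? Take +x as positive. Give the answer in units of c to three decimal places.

+0.904c

Apply u = (u' + v)/(1 + u'v/c²) successively, working outward toward the mothership.
Start: velocity of the fighter relative to the mothership = 0.8290c.
Compose with the torpedo (u' = 0.552 in the fighter frame): u_1 = (0.552 + 0.829) / (1 + 0.552·0.829) = 1.3810/1.4576 = 0.9474.
Compose with the submunition (u' = 0.304 in the torpedo frame): u_2 = (0.304 + 0.947) / (1 + 0.304·0.947) = 1.2514/1.2880 = 0.9716.
Compose with the further object (u' = -0.554 in the submunition frame): u_3 = (-0.554 + 0.972) / (1 + (-0.554)·0.972) = 0.4176/0.4617 = 0.9044.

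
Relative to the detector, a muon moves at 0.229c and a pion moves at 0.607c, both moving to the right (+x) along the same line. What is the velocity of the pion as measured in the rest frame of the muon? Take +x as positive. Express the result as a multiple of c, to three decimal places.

β_A = 0.229, β_B = 0.607.
Transform to A's frame with the inverse velocity-addition law: u' = (u − v)/(1 − uv/c²), taking u = β_B and v = β_A.
u' = (0.607 − 0.229) / (1 − (0.229)(0.607)) = 0.3780/0.8610 = 0.4390.

+0.439c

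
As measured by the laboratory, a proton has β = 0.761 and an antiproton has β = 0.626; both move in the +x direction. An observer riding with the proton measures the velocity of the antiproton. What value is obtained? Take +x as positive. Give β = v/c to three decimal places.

β = -0.258

β_A = 0.761, β_B = 0.626.
Transform to A's frame with the inverse velocity-addition law: u' = (u − v)/(1 − uv/c²), taking u = β_B and v = β_A.
u' = (0.626 − 0.761) / (1 − (0.761)(0.626)) = -0.1350/0.5236 = -0.2578.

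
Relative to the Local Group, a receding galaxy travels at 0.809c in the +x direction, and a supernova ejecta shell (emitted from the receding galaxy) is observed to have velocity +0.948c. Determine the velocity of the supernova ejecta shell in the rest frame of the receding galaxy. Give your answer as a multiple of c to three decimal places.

+0.596c

Invert the composition law: u' = (u − v)/(1 − uv/c²).
u' = (0.948 − 0.809) / (1 − (0.948)(0.809)) = 0.1390/0.2331 = 0.5964.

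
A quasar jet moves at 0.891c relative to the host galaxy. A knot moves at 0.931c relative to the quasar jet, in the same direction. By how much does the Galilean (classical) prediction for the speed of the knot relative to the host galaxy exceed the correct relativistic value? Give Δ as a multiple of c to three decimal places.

Δ = 0.826c

Galilean: u_cl = 0.931 + 0.891 = 1.8220.
Relativistic: u_rel = (0.931 + 0.891) / (1 + 0.931·0.891) = 1.8220/1.8295 = 0.9959.
Δ = 1.8220 − 0.9959 = 0.8261.
(The classical prediction exceeds c; the relativistic result does not.)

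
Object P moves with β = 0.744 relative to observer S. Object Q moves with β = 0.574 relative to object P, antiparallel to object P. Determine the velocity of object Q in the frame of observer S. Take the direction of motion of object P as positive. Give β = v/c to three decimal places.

With v = 0.744 and u' = -0.574 (in units of c),
u = (u' + v)/(1 + u'v/c²):
u = (-0.574 + 0.744) / (1 + (-0.574)·0.744) = 0.1700/0.5729 = 0.2967

β = +0.297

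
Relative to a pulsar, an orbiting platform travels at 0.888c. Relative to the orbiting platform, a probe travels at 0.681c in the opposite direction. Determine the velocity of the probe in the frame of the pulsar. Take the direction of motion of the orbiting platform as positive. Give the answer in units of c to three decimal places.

With v = 0.888 and u' = -0.681 (in units of c),
u = (u' + v)/(1 + u'v/c²):
u = (-0.681 + 0.888) / (1 + (-0.681)·0.888) = 0.2070/0.3953 = 0.5237

+0.524c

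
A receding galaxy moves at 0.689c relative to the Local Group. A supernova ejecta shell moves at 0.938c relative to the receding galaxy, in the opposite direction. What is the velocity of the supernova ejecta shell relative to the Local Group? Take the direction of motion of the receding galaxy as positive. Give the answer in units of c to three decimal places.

With v = 0.689 and u' = -0.938 (in units of c),
u = (u' + v)/(1 + u'v/c²):
u = (-0.938 + 0.689) / (1 + (-0.938)·0.689) = -0.2490/0.3537 = -0.7040
(Galilean addition would give -0.249c.)

-0.704c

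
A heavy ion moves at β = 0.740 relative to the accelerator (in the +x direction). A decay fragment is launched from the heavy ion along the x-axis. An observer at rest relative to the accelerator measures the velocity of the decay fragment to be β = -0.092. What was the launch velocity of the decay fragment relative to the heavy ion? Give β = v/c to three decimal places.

Invert the composition law: u' = (u − v)/(1 − uv/c²).
u' = (-0.092 − 0.740) / (1 − (-0.092)(0.740)) = -0.8320/1.0681 = -0.7790.

β = -0.779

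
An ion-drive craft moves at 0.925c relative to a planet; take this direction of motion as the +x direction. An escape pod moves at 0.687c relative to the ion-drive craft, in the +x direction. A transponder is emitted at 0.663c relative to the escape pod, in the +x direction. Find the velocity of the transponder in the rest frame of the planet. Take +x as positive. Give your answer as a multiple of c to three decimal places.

0.997c

Apply u = (u' + v)/(1 + u'v/c²) successively, working outward toward the planet.
Start: velocity of the ion-drive craft relative to the planet = 0.9250c.
Compose with the escape pod (u' = 0.687 in the ion-drive craft frame): u_1 = (0.687 + 0.925) / (1 + 0.687·0.925) = 1.6120/1.6355 = 0.9856.
Compose with the transponder (u' = 0.663 in the escape pod frame): u_2 = (0.663 + 0.986) / (1 + 0.663·0.986) = 1.6486/1.6535 = 0.9971.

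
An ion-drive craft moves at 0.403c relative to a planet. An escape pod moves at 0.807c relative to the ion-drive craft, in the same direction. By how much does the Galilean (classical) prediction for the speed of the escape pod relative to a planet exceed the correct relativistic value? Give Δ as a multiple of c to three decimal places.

Galilean: u_cl = 0.807 + 0.403 = 1.2100.
Relativistic: u_rel = (0.807 + 0.403) / (1 + 0.807·0.403) = 1.2100/1.3252 = 0.9131.
Δ = 1.2100 − 0.9131 = 0.2969.
(The classical prediction exceeds c; the relativistic result does not.)

Δ = 0.297c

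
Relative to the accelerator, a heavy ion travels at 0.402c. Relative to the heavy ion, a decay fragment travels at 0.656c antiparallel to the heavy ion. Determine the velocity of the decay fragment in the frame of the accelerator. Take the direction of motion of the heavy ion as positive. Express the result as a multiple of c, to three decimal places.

With v = 0.402 and u' = -0.656 (in units of c),
u = (u' + v)/(1 + u'v/c²):
u = (-0.656 + 0.402) / (1 + (-0.656)·0.402) = -0.2540/0.7363 = -0.3450

-0.345c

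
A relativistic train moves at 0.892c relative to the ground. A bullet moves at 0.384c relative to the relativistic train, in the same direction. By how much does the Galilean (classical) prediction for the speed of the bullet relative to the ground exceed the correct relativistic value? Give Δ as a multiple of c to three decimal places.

Δ = 0.326c

Galilean: u_cl = 0.384 + 0.892 = 1.2760.
Relativistic: u_rel = (0.384 + 0.892) / (1 + 0.384·0.892) = 1.2760/1.3425 = 0.9504.
Δ = 1.2760 − 0.9504 = 0.3256.
(The classical prediction exceeds c; the relativistic result does not.)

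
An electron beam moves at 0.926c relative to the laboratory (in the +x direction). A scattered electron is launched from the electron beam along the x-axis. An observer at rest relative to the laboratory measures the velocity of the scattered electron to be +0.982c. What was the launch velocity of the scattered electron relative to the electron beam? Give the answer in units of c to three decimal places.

Invert the composition law: u' = (u − v)/(1 − uv/c²).
u' = (0.982 − 0.926) / (1 − (0.982)(0.926)) = 0.0560/0.0907 = 0.6176.

+0.618c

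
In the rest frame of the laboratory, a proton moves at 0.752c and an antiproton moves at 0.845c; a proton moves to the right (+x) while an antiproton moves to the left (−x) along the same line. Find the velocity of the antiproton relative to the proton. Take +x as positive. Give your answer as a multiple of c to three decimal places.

β_A = 0.752, β_B = -0.845.
Transform to A's frame with the inverse velocity-addition law: u' = (u − v)/(1 − uv/c²), taking u = β_B and v = β_A.
u' = (-0.845 − 0.752) / (1 − (0.752)(-0.845)) = -1.5970/1.6354 = -0.9765.

-0.976c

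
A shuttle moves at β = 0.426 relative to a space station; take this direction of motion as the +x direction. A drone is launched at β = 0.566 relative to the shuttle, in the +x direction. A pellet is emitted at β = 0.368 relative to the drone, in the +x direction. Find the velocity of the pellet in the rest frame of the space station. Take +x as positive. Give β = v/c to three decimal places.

Apply u = (u' + v)/(1 + u'v/c²) successively, working outward toward the space station.
Start: velocity of the shuttle relative to the space station = 0.4260c.
Compose with the drone (u' = 0.566 in the shuttle frame): u_1 = (0.566 + 0.426) / (1 + 0.566·0.426) = 0.9920/1.2411 = 0.7993.
Compose with the pellet (u' = 0.368 in the drone frame): u_2 = (0.368 + 0.799) / (1 + 0.368·0.799) = 1.1673/1.2941 = 0.9020.

β = 0.902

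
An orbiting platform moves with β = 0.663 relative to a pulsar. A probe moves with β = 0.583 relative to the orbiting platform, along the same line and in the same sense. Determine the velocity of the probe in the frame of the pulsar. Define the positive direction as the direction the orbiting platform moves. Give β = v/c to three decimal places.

β = 0.899

With v = 0.663 and u' = 0.583 (in units of c),
u = (u' + v)/(1 + u'v/c²):
u = (0.583 + 0.663) / (1 + 0.583·0.663) = 1.2460/1.3865 = 0.8986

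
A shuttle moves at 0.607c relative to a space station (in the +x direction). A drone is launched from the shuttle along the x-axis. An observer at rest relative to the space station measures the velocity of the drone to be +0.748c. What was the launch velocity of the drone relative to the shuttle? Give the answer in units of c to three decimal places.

+0.258c

Invert the composition law: u' = (u − v)/(1 − uv/c²).
u' = (0.748 − 0.607) / (1 − (0.748)(0.607)) = 0.1410/0.5460 = 0.2583.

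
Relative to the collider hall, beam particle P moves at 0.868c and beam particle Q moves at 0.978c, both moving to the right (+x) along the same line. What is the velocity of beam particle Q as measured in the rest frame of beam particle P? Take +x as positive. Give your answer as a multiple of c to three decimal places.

+0.728c

β_A = 0.868, β_B = 0.978.
Transform to A's frame with the inverse velocity-addition law: u' = (u − v)/(1 − uv/c²), taking u = β_B and v = β_A.
u' = (0.978 − 0.868) / (1 − (0.868)(0.978)) = 0.1100/0.1511 = 0.7280.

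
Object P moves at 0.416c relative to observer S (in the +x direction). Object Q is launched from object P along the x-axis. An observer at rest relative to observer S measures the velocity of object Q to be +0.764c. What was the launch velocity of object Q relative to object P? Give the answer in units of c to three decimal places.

+0.510c

Invert the composition law: u' = (u − v)/(1 − uv/c²).
u' = (0.764 − 0.416) / (1 − (0.764)(0.416)) = 0.3480/0.6822 = 0.5101.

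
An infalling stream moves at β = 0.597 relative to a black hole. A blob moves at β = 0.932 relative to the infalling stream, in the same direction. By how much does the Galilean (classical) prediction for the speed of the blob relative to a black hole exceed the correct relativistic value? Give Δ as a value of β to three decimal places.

Δ = 0.547

Galilean: u_cl = 0.932 + 0.597 = 1.5290.
Relativistic: u_rel = (0.932 + 0.597) / (1 + 0.932·0.597) = 1.5290/1.5564 = 0.9824.
Δ = 1.5290 − 0.9824 = 0.5466.
(The classical prediction exceeds c; the relativistic result does not.)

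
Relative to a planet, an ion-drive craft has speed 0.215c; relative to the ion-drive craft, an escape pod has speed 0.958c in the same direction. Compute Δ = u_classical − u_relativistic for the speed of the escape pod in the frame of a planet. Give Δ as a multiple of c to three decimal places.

Galilean: u_cl = 0.958 + 0.215 = 1.1730.
Relativistic: u_rel = (0.958 + 0.215) / (1 + 0.958·0.215) = 1.1730/1.2060 = 0.9727.
Δ = 1.1730 − 0.9727 = 0.2003.
(The classical prediction exceeds c; the relativistic result does not.)

Δ = 0.200c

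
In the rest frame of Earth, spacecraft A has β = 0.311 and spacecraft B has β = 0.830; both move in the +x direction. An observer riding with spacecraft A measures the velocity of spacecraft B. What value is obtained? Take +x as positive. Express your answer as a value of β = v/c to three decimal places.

β_A = 0.311, β_B = 0.830.
Transform to A's frame with the inverse velocity-addition law: u' = (u − v)/(1 − uv/c²), taking u = β_B and v = β_A.
u' = (0.830 − 0.311) / (1 − (0.311)(0.830)) = 0.5190/0.7419 = 0.6996.

β = +0.700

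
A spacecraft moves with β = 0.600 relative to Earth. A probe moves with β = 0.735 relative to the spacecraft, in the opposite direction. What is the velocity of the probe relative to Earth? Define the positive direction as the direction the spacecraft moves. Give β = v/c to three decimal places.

With v = 0.600 and u' = -0.735 (in units of c),
u = (u' + v)/(1 + u'v/c²):
u = (-0.735 + 0.600) / (1 + (-0.735)·0.600) = -0.1350/0.5590 = -0.2415

β = -0.242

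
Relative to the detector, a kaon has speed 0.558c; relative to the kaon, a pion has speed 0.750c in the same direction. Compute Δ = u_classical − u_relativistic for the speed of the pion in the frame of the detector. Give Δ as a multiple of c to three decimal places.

Δ = 0.386c

Galilean: u_cl = 0.750 + 0.558 = 1.3080.
Relativistic: u_rel = (0.750 + 0.558) / (1 + 0.750·0.558) = 1.3080/1.4185 = 0.9221.
Δ = 1.3080 − 0.9221 = 0.3859.
(The classical prediction exceeds c; the relativistic result does not.)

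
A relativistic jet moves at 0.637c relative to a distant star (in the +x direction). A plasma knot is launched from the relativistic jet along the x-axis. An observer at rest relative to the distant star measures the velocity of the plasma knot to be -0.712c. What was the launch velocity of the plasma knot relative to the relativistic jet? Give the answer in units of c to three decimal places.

Invert the composition law: u' = (u − v)/(1 − uv/c²).
u' = (-0.712 − 0.637) / (1 − (-0.712)(0.637)) = -1.3490/1.4535 = -0.9281.

-0.928c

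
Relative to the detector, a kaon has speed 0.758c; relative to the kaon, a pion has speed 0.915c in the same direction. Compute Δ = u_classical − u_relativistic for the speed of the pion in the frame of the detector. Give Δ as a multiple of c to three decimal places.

Galilean: u_cl = 0.915 + 0.758 = 1.6730.
Relativistic: u_rel = (0.915 + 0.758) / (1 + 0.915·0.758) = 1.6730/1.6936 = 0.9879.
Δ = 1.6730 − 0.9879 = 0.6851.
(The classical prediction exceeds c; the relativistic result does not.)

Δ = 0.685c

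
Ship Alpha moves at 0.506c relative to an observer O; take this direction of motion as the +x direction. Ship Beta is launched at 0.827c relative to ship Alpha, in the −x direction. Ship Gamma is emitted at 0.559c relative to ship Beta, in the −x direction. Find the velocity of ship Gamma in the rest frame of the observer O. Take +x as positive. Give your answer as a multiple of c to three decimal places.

Apply u = (u' + v)/(1 + u'v/c²) successively, working outward toward the observer O.
Start: velocity of ship Alpha relative to the observer O = 0.5060c.
Compose with ship Beta (u' = -0.827 in ship Alpha frame): u_1 = (-0.827 + 0.506) / (1 + (-0.827)·0.506) = -0.3210/0.5815 = -0.5520.
Compose with ship Gamma (u' = -0.559 in ship Beta frame): u_2 = (-0.559 + (-0.552)) / (1 + (-0.559)·(-0.552)) = -1.1110/1.3086 = -0.8490.

-0.849c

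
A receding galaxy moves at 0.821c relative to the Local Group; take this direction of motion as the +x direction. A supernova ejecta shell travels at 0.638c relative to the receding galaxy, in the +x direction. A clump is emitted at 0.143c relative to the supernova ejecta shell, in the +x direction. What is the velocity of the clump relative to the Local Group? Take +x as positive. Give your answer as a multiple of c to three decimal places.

0.968c

Apply u = (u' + v)/(1 + u'v/c²) successively, working outward toward the Local Group.
Start: velocity of the receding galaxy relative to the Local Group = 0.8210c.
Compose with the supernova ejecta shell (u' = 0.638 in the receding galaxy frame): u_1 = (0.638 + 0.821) / (1 + 0.638·0.821) = 1.4590/1.5238 = 0.9575.
Compose with the clump (u' = 0.143 in the supernova ejecta shell frame): u_2 = (0.143 + 0.957) / (1 + 0.143·0.957) = 1.1005/1.1369 = 0.9679.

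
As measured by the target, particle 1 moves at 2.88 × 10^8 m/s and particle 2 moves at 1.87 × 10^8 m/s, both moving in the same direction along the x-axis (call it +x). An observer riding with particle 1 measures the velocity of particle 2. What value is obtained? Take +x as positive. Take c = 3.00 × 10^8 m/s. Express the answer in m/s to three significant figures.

β_A = 0.960, β_B = 0.623 (dividing each by c = 3.00 × 10^8 m/s).
Transform to A's frame with the inverse velocity-addition law: u' = (u − v)/(1 − uv/c²), taking u = β_B and v = β_A.
u' = (0.623 − 0.960) / (1 − (0.960)(0.623)) = -0.3367/0.4016 = -0.8383.
u' = -0.8383 × 3.00 × 10^8 m/s.

-2.51 × 10^8 m/s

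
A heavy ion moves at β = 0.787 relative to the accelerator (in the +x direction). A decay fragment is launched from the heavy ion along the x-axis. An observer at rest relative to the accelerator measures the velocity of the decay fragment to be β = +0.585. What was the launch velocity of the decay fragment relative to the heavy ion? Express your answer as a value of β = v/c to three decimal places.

Invert the composition law: u' = (u − v)/(1 − uv/c²).
u' = (0.585 − 0.787) / (1 − (0.585)(0.787)) = -0.2020/0.5396 = -0.3743.

β = -0.374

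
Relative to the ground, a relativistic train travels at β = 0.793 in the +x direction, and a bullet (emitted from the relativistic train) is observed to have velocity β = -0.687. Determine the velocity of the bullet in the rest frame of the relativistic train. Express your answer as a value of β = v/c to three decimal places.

β = -0.958

Invert the composition law: u' = (u − v)/(1 − uv/c²).
u' = (-0.687 − 0.793) / (1 − (-0.687)(0.793)) = -1.4800/1.5448 = -0.9581.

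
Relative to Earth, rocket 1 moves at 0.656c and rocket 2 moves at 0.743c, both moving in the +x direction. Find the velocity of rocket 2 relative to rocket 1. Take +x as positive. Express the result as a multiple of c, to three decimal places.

+0.170c

β_A = 0.656, β_B = 0.743.
Transform to A's frame with the inverse velocity-addition law: u' = (u − v)/(1 − uv/c²), taking u = β_B and v = β_A.
u' = (0.743 − 0.656) / (1 − (0.656)(0.743)) = 0.0870/0.5126 = 0.1697.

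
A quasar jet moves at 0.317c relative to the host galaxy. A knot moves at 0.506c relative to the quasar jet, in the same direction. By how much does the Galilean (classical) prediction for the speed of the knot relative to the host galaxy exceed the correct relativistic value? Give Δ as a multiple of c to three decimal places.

Δ = 0.114c

Galilean: u_cl = 0.506 + 0.317 = 0.8230.
Relativistic: u_rel = (0.506 + 0.317) / (1 + 0.506·0.317) = 0.8230/1.1604 = 0.7092.
Δ = 0.8230 − 0.7092 = 0.1138.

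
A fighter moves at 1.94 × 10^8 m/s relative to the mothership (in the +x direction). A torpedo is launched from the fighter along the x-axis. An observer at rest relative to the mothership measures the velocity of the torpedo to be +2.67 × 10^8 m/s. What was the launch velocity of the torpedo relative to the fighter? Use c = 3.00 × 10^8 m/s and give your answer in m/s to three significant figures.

+1.72 × 10^8 m/s

v = 0.647c, u = 0.890c.
Invert the composition law: u' = (u − v)/(1 − uv/c²).
u' = (0.890 − 0.647) / (1 − (0.890)(0.647)) = 0.2433/0.4245 = 0.5733.
u' = 0.5733 × 3.00 × 10^8 m/s.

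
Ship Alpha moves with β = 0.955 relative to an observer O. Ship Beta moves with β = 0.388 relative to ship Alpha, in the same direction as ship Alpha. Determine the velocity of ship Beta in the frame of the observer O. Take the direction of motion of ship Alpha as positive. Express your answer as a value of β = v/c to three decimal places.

With v = 0.955 and u' = 0.388 (in units of c),
u = (u' + v)/(1 + u'v/c²):
u = (0.388 + 0.955) / (1 + 0.388·0.955) = 1.3430/1.3705 = 0.9799
(Galilean addition would give +1.343c, exceeding c.)

β = 0.980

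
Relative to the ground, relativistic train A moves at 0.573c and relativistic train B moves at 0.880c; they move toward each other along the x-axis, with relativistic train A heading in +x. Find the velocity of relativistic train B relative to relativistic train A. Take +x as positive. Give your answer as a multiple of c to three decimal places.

β_A = 0.573, β_B = -0.880.
Transform to A's frame with the inverse velocity-addition law: u' = (u − v)/(1 − uv/c²), taking u = β_B and v = β_A.
u' = (-0.880 − 0.573) / (1 − (0.573)(-0.880)) = -1.4530/1.5042 = -0.9659.

-0.966c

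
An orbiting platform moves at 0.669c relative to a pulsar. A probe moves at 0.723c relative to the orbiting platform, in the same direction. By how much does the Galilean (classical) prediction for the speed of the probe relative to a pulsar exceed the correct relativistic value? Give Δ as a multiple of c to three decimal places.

Δ = 0.454c

Galilean: u_cl = 0.723 + 0.669 = 1.3920.
Relativistic: u_rel = (0.723 + 0.669) / (1 + 0.723·0.669) = 1.3920/1.4837 = 0.9382.
Δ = 1.3920 − 0.9382 = 0.4538.
(The classical prediction exceeds c; the relativistic result does not.)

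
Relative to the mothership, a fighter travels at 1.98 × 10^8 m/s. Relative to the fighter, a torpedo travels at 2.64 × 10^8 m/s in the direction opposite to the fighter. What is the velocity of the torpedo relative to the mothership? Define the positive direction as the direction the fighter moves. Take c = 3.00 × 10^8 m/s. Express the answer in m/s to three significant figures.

-1.57 × 10^8 m/s

In units of c (dividing by 3.00 × 10^8 m/s): v = 0.660, u' = -0.880.
u = (u' + v)/(1 + u'v/c²):
u = (-0.880 + 0.660) / (1 + (-0.880)·0.660) = -0.2200/0.4192 = -0.5248
Converting back: u = -0.5248 × 3.00 × 10^8 m/s.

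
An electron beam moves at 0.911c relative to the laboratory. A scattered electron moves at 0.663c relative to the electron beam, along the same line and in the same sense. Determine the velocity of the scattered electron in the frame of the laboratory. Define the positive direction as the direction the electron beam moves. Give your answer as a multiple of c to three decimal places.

0.981c

With v = 0.911 and u' = 0.663 (in units of c),
u = (u' + v)/(1 + u'v/c²):
u = (0.663 + 0.911) / (1 + 0.663·0.911) = 1.5740/1.6040 = 0.9813
(Galilean addition would give +1.574c, exceeding c.)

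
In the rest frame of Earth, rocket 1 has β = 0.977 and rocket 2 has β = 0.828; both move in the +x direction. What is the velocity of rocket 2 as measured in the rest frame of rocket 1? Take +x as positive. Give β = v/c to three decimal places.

β = -0.780

β_A = 0.977, β_B = 0.828.
Transform to A's frame with the inverse velocity-addition law: u' = (u − v)/(1 − uv/c²), taking u = β_B and v = β_A.
u' = (0.828 − 0.977) / (1 − (0.977)(0.828)) = -0.1490/0.1910 = -0.7799.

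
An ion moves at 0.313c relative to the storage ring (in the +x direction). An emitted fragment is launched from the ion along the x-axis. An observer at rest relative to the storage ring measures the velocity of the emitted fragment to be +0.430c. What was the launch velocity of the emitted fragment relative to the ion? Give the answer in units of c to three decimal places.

Invert the composition law: u' = (u − v)/(1 − uv/c²).
u' = (0.430 − 0.313) / (1 − (0.430)(0.313)) = 0.1170/0.8654 = 0.1352.

+0.135c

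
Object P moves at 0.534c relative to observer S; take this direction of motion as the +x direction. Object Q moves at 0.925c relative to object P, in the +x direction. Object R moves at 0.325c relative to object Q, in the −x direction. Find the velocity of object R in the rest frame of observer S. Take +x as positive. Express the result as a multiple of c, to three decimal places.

Apply u = (u' + v)/(1 + u'v/c²) successively, working outward toward observer S.
Start: velocity of object P relative to observer S = 0.5340c.
Compose with object Q (u' = 0.925 in object P frame): u_1 = (0.925 + 0.534) / (1 + 0.925·0.534) = 1.4590/1.4939 = 0.9766.
Compose with object R (u' = -0.325 in object Q frame): u_2 = (-0.325 + 0.977) / (1 + (-0.325)·0.977) = 0.6516/0.6826 = 0.9546.

+0.955c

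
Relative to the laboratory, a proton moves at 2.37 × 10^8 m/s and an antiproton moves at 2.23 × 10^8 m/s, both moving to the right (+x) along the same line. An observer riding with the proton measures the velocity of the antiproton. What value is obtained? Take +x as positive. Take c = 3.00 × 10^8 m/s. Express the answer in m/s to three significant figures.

β_A = 0.790, β_B = 0.743 (dividing each by c = 3.00 × 10^8 m/s).
Transform to A's frame with the inverse velocity-addition law: u' = (u − v)/(1 − uv/c²), taking u = β_B and v = β_A.
u' = (0.743 − 0.790) / (1 − (0.790)(0.743)) = -0.0467/0.4128 = -0.1131.
u' = -0.1131 × 3.00 × 10^8 m/s.

-3.39 × 10^7 m/s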